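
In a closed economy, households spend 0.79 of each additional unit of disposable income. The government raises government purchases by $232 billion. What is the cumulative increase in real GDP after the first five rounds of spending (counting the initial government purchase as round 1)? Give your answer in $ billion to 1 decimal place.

$764.8 billion

Round 1 adds ΔG = $232 billion; each later round is MPC = 0.79 times the previous.
After 5 rounds: 232 + 183.28 + 144.7912 + 114.385048 + 90.36418792 = ΔG·(1 − c^5)/(1 − c) = 232 × (1 − 0.3077056399)/0.21 ≈ $764.8 billion.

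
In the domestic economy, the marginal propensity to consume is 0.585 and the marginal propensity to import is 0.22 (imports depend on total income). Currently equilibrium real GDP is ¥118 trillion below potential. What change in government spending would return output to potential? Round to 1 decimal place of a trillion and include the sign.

+¥74.9 trillion

Spending multiplier = 1/(1 − c + m) = 1/(1 − 0.585 + 0.22) = 1/0.635 ≈ 1.575.
Need ΔY = +¥118 trillion, so ΔG = ΔY/k = (+¥118 trillion) × 0.635 ≈ +¥74.9 trillion.
The government should increase government spending by ¥74.9 trillion.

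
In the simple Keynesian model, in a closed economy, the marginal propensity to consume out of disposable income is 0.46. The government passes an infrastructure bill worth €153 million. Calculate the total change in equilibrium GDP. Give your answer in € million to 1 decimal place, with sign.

Spending multiplier = 1/(1 − MPC) = 1/(1 − 0.46) = 1/0.54 ≈ 1.852.
ΔY = k × ΔG = (+€153 million) / 0.54 ≈ +€283.3 million.

+€283.3 million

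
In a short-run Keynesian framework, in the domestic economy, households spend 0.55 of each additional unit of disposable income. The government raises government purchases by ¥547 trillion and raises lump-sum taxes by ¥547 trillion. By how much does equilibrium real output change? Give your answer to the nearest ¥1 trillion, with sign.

+¥547 trillion

Expenditure multiplier = 1/(1 − MPC) = 1/(1 − 0.55) = 1/0.45 ≈ 2.222.
ΔG contributes k·ΔG = (+¥547 trillion) / 0.45 ≈ +¥1,215.6 trillion.
ΔT of +¥547 trillion changes first-round spending by −c·ΔT = −¥300.85 trillion, contributing k·(−c·ΔT) = (−¥300.85 trillion) / 0.45 ≈ −¥668.6 trillion.
With ΔG = ΔT and no other leakages, the balanced-budget multiplier is 1, so ΔY = ΔG = +¥547 trillion.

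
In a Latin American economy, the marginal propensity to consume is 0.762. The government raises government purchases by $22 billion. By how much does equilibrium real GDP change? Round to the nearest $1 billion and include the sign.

Spending multiplier = 1/(1 − MPC) = 1/(1 − 0.762) = 1/0.238 ≈ 4.202.
ΔY = k × ΔG = (+$22 billion) / 0.238 ≈ +$92 billion.

+$92 billion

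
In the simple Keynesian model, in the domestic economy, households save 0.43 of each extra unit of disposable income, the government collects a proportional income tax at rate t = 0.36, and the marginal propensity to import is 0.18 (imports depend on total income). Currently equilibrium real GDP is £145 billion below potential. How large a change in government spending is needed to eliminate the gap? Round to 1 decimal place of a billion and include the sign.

MPC = 1 − MPS = 1 − 0.43 = 0.57.
Spending multiplier = 1/(1 − c(1−t) + m) = 1/(1 − 0.57×0.64 + 0.18) = 1/0.8152 ≈ 1.227.
Need ΔY = +£145 billion, so ΔG = ΔY/k = (+£145 billion) × 0.8152 ≈ +£118.2 billion.
The government should increase government spending by £118.2 billion.

+£118.2 billion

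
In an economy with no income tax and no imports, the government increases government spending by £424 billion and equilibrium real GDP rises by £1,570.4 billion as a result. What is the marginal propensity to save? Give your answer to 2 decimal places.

Implied spending multiplier k = ΔY/ΔG = 1,570.4/424 ≈ 3.7038.
Since k = 1/(1 − MPC), MPC = 1 − 1/k = 1 − ΔG/ΔY = 1 − 424/1,570.4 ≈ 0.73.
MPS = 1 − MPC = 0.27.

0.27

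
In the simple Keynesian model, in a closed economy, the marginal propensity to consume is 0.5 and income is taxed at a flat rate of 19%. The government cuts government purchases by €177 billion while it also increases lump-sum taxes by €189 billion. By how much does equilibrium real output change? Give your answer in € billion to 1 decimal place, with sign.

−€456.3 billion

Expenditure multiplier = 1/(1 − c(1−t)) = 1/(1 − 0.5×0.81) = 1/0.595 ≈ 1.681.
ΔG contributes k·ΔG = (−€177 billion) / 0.595 ≈ −€297.5 billion.
ΔT of +€189 billion changes first-round spending by −c·ΔT = −€94.5 billion, contributing k·(−c·ΔT) = (−€94.5 billion) / 0.595 ≈ −€158.8 billion.
Net ΔY = k(ΔG − c·ΔT) = (−€271.5 billion) / 0.595 ≈ −€456.3 billion.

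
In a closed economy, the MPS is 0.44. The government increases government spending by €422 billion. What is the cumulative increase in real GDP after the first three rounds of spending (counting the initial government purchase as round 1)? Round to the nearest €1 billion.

MPC = 1 − MPS = 1 − 0.44 = 0.56.
Round 1 adds ΔG = €422 billion; each later round is MPC = 0.56 times the previous.
After 3 rounds: 422 + 236.32 + 132.3392 = ΔG·(1 − c^3)/(1 − c) = 422 × (1 − 0.175616)/0.44 ≈ €791 billion.

€791 billion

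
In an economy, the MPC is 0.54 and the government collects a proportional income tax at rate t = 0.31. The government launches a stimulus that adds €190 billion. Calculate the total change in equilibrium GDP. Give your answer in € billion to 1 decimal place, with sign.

+€302.8 billion

Spending multiplier = 1/(1 − c(1−t)) = 1/(1 − 0.54×0.69) = 1/0.6274 ≈ 1.594.
ΔY = k × ΔG = (+€190 billion) / 0.6274 ≈ +€302.8 billion.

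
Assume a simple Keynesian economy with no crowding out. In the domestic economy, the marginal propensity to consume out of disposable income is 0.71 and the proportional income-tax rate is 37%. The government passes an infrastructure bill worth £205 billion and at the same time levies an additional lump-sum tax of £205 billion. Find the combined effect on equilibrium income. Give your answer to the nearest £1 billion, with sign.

+£108 billion

Expenditure multiplier = 1/(1 − c(1−t)) = 1/(1 − 0.71×0.63) = 1/0.5527 ≈ 1.809.
ΔG contributes k·ΔG = (+£205 billion) / 0.5527 ≈ +£370.9 billion.
ΔT of +£205 billion changes first-round spending by −c·ΔT = −£145.55 billion, contributing k·(−c·ΔT) = (−£145.55 billion) / 0.5527 ≈ −£263.3 billion.
Net ΔY = k(ΔG − c·ΔT) = (+£59.45 billion) / 0.5527 ≈ +£108 billion.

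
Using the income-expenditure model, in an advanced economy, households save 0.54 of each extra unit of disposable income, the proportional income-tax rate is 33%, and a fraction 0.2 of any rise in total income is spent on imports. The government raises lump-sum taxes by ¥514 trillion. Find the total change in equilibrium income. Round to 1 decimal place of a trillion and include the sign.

−¥265.1 trillion

MPC = 1 − MPS = 1 − 0.54 = 0.46.
A lump-sum tax change of +¥514 trillion shifts disposable income by −¥514 trillion; first-round consumption changes by −c × ΔT = −0.46 × (+¥514 trillion) = −¥236.44 trillion.
Expenditure multiplier = 1/(1 − c(1−t) + m) = 1/(1 − 0.46×0.67 + 0.2) = 1/0.8918 ≈ 1.121.
The tax multiplier is −c × k ≈ −0.516, so ΔY = k × (−c·ΔT) = (−¥236.44 trillion) / 0.8918 ≈ −¥265.1 trillion.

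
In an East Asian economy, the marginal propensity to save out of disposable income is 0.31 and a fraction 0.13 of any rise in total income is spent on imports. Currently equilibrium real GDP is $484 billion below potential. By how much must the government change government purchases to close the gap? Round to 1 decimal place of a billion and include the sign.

+$213.0 billion

MPC = 1 − MPS = 1 − 0.31 = 0.69.
Spending multiplier = 1/(1 − c + m) = 1/(1 − 0.69 + 0.13) = 1/0.44 ≈ 2.273.
Need ΔY = +$484 billion, so ΔG = ΔY/k = (+$484 billion) × 0.44 ≈ +$213 billion.
The government should increase government purchases by $213 billion.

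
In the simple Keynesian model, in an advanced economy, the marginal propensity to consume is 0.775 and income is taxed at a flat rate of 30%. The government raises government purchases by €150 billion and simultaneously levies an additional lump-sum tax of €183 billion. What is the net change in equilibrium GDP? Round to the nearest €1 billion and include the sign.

Expenditure multiplier = 1/(1 − c(1−t)) = 1/(1 − 0.775×0.7) = 1/0.4575 ≈ 2.186.
ΔG contributes k·ΔG = (+€150 billion) / 0.4575 ≈ +€327.9 billion.
ΔT of +€183 billion changes first-round spending by −c·ΔT = −€141.825 billion, contributing k·(−c·ΔT) = (−€141.825 billion) / 0.4575 = −€310 billion.
Net ΔY = k(ΔG − c·ΔT) = (+€8.175 billion) / 0.4575 ≈ +€18 billion.

+€18 billion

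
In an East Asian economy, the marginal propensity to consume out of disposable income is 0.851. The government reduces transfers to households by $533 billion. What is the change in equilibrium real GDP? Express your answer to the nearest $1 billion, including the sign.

−$3,044 billion

The transfer change shifts disposable income by −$533 billion, so first-round consumption changes by c·ΔTR = 0.851 × (−$533 billion) = −$453.583 billion.
Expenditure multiplier = 1/(1 − MPC) = 1/(1 − 0.851) = 1/0.149 ≈ 6.711.
The transfer multiplier is c × k ≈ 5.711, so ΔY = k × (c·ΔTR) = (−$453.583 billion) / 0.149 ≈ −$3,044 billion.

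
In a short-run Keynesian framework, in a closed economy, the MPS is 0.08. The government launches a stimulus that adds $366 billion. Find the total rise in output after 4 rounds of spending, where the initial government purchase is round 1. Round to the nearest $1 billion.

$1,298 billion

MPC = 1 − MPS = 1 − 0.08 = 0.92.
Round 1 adds ΔG = $366 billion; each later round is MPC = 0.92 times the previous.
After 4 rounds: 366 + 336.72 + 309.7824 + 284.999808 = ΔG·(1 − c^4)/(1 − c) = 366 × (1 − 0.71639296)/0.08 ≈ $1,298 billion.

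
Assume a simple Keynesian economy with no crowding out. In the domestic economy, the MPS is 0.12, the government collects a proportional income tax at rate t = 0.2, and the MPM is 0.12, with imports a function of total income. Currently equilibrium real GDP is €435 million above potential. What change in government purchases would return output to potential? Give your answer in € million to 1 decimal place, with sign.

−€181.0 million

MPC = 1 − MPS = 1 − 0.12 = 0.88.
Spending multiplier = 1/(1 − c(1−t) + m) = 1/(1 − 0.88×0.8 + 0.12) = 1/0.416 ≈ 2.404.
Need ΔY = −€435 million, so ΔG = ΔY/k = (−€435 million) × 0.416 ≈ −€181 million.
The government should cut government purchases by €181 million.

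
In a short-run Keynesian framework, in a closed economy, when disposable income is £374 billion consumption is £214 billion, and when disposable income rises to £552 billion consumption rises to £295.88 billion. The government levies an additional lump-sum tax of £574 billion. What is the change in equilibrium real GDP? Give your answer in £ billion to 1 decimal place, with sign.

MPC = ΔC/ΔYd = (295.88 − 214)/(552 − 374) = 81.88/178 = 0.46.
A lump-sum tax change of +£574 billion shifts disposable income by −£574 billion; first-round consumption changes by −c × ΔT = −0.46 × (+£574 billion) = −£264.04 billion.
Expenditure multiplier = 1/(1 − MPC) = 1/(1 − 0.46) = 1/0.54 ≈ 1.852.
The tax multiplier is −c × k ≈ −0.852, so ΔY = k × (−c·ΔT) = (−£264.04 billion) / 0.54 ≈ −£489 billion.

−£489.0 billion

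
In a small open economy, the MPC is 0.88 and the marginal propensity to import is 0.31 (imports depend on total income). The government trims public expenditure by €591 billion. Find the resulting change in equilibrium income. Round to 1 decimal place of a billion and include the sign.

−€1,374.4 billion

Spending multiplier = 1/(1 − c + m) = 1/(1 − 0.88 + 0.31) = 1/0.43 ≈ 2.326.
ΔY = k × ΔG = (−€591 billion) / 0.43 ≈ −€1,374.4 billion.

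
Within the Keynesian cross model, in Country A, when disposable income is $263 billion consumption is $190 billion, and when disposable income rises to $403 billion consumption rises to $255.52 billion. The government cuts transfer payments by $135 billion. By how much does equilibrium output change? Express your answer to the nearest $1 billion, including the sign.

MPC = ΔC/ΔYd = (255.52 − 190)/(403 − 263) = 65.52/140 = 0.468.
The transfer change shifts disposable income by −$135 billion, so first-round consumption changes by c·ΔTR = 0.468 × (−$135 billion) = −$63.18 billion.
Expenditure multiplier = 1/(1 − MPC) = 1/(1 − 0.468) = 1/0.532 ≈ 1.88.
The transfer multiplier is c × k ≈ 0.88, so ΔY = k × (c·ΔTR) = (−$63.18 billion) / 0.532 ≈ −$119 billion.

−$119 billion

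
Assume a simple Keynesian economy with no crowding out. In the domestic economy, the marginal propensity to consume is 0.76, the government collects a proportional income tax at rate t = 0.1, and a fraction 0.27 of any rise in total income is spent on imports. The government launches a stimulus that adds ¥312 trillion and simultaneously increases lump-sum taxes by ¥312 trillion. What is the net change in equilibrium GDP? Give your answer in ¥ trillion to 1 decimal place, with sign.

Expenditure multiplier = 1/(1 − c(1−t) + m) = 1/(1 − 0.76×0.9 + 0.27) = 1/0.586 ≈ 1.706.
ΔG contributes k·ΔG = (+¥312 trillion) / 0.586 ≈ +¥532.4 trillion.
ΔT of +¥312 trillion changes first-round spending by −c·ΔT = −¥237.12 trillion, contributing k·(−c·ΔT) = (−¥237.12 trillion) / 0.586 ≈ −¥404.6 trillion.
Net ΔY = k(ΔG − c·ΔT) = (+¥74.88 trillion) / 0.586 ≈ +¥127.8 trillion.

+¥127.8 trillion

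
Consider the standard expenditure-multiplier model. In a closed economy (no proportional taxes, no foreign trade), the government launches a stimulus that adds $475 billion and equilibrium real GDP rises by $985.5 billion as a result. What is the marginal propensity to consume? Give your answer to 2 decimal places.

Implied spending multiplier k = ΔY/ΔG = 985.5/475 ≈ 2.0747.
Since k = 1/(1 − MPC), MPC = 1 − 1/k = 1 − ΔG/ΔY = 1 − 475/985.5 ≈ 0.52.

0.52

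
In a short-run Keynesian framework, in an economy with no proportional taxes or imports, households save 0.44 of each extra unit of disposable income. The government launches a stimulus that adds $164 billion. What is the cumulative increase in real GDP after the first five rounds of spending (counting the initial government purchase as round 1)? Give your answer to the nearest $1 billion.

$352 billion

MPC = 1 − MPS = 1 − 0.44 = 0.56.
Round 1 adds ΔG = $164 billion; each later round is MPC = 0.56 times the previous.
After 5 rounds: 164 + 91.84 + 51.4304 + 28.801024 + 16.12857344 = ΔG·(1 − c^5)/(1 − c) = 164 × (1 − 0.0550731776)/0.44 ≈ $352 billion.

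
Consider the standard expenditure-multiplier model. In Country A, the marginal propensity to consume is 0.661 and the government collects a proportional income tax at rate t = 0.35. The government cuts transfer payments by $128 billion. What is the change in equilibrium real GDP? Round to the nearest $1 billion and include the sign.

−$148 billion

The transfer change shifts disposable income by −$128 billion, so first-round consumption changes by c·ΔTR = 0.661 × (−$128 billion) = −$84.608 billion.
Expenditure multiplier = 1/(1 − c(1−t)) = 1/(1 − 0.661×0.65) = 1/0.57035 ≈ 1.753.
The transfer multiplier is c × k ≈ 1.159, so ΔY = k × (c·ΔTR) = (−$84.608 billion) / 0.57035 ≈ −$148 billion.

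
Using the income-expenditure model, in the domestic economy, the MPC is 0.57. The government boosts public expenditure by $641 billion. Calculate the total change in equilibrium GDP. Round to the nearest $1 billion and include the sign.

+$1,491 billion

Expenditure multiplier = 1/(1 − MPC) = 1/(1 − 0.57) = 1/0.43 ≈ 2.326.
ΔY = k × ΔG = (+$641 billion) / 0.43 ≈ +$1,491 billion.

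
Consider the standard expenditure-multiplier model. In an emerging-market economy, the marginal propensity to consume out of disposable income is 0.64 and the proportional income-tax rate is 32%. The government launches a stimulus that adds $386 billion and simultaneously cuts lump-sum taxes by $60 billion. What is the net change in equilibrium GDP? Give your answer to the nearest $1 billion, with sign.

Expenditure multiplier = 1/(1 − c(1−t)) = 1/(1 − 0.64×0.68) = 1/0.5648 ≈ 1.771.
ΔG contributes k·ΔG = (+$386 billion) / 0.5648 ≈ +$683.4 billion.
ΔT of −$60 billion changes first-round spending by −c·ΔT = +$38.4 billion, contributing k·(−c·ΔT) = (+$38.4 billion) / 0.5648 ≈ +$68 billion.
Net ΔY = k(ΔG − c·ΔT) = (+$424.4 billion) / 0.5648 ≈ +$751 billion.

+$751 billion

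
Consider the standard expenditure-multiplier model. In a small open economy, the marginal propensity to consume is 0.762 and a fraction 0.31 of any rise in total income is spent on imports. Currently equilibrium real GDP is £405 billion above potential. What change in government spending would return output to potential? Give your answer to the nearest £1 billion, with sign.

−£222 billion

Spending multiplier = 1/(1 − c + m) = 1/(1 − 0.762 + 0.31) = 1/0.548 ≈ 1.825.
Need ΔY = −£405 billion, so ΔG = ΔY/k = (−£405 billion) × 0.548 ≈ −£222 billion.
The government should cut government spending by £222 billion.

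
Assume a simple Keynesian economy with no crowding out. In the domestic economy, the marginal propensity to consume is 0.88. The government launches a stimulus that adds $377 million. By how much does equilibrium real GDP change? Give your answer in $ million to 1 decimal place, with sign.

+$3,141.7 million

Spending multiplier = 1/(1 − MPC) = 1/(1 − 0.88) = 1/0.12 ≈ 8.333.
ΔY = k × ΔG = (+$377 million) / 0.12 ≈ +$3,141.7 million.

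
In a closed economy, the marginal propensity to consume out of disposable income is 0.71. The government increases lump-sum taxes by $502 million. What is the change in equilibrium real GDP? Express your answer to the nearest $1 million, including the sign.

A lump-sum tax change of +$502 million shifts disposable income by −$502 million; first-round consumption changes by −c × ΔT = −0.71 × (+$502 million) = −$356.42 million.
Expenditure multiplier = 1/(1 − MPC) = 1/(1 − 0.71) = 1/0.29 ≈ 3.448.
The tax multiplier is −c × k ≈ −2.448, so ΔY = k × (−c·ΔT) = (−$356.42 million) / 0.29 ≈ −$1,229 million.

−$1,229 million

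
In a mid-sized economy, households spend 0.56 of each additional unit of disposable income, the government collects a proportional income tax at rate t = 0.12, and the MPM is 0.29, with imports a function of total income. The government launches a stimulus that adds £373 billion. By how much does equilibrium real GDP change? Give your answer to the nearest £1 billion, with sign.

+£468 billion

Spending multiplier = 1/(1 − c(1−t) + m) = 1/(1 − 0.56×0.88 + 0.29) = 1/0.7972 ≈ 1.254.
ΔY = k × ΔG = (+£373 billion) / 0.7972 ≈ +£468 billion.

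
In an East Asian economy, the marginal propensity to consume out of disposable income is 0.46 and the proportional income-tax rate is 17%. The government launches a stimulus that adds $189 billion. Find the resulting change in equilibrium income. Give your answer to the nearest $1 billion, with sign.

+$306 billion

Expenditure multiplier = 1/(1 − c(1−t)) = 1/(1 − 0.46×0.83) = 1/0.6182 ≈ 1.618.
ΔY = k × ΔG = (+$189 billion) / 0.6182 ≈ +$306 billion.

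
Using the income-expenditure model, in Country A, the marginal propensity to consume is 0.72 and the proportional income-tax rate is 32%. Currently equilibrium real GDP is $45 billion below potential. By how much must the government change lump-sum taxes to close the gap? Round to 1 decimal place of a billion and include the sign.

Spending multiplier = 1/(1 − c(1−t)) = 1/(1 − 0.72×0.68) = 1/0.5104 ≈ 1.959.
Tax multiplier = −c·k = −0.72/0.5104 ≈ −1.411. Need ΔY = +$45 billion, so ΔT = ΔY/(−c·k) = −(+$45 billion) × 0.5104 / 0.72 = −$31.9 billion.
The government should cut lump-sum taxes by $31.9 billion.

−$31.9 billion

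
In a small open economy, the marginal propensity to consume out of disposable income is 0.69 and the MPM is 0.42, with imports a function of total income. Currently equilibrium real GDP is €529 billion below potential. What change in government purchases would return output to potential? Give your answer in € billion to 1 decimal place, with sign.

Spending multiplier = 1/(1 − c + m) = 1/(1 − 0.69 + 0.42) = 1/0.73 ≈ 1.37.
Need ΔY = +€529 billion, so ΔG = ΔY/k = (+€529 billion) × 0.73 ≈ +€386.2 billion.
The government should increase government purchases by €386.2 billion.

+€386.2 billion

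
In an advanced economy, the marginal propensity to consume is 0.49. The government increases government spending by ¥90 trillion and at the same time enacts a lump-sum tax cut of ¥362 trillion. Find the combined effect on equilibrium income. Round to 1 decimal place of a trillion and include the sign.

Expenditure multiplier = 1/(1 − MPC) = 1/(1 − 0.49) = 1/0.51 ≈ 1.961.
ΔG contributes k·ΔG = (+¥90 trillion) / 0.51 ≈ +¥176.5 trillion.
ΔT of −¥362 trillion changes first-round spending by −c·ΔT = +¥177.38 trillion, contributing k·(−c·ΔT) = (+¥177.38 trillion) / 0.51 ≈ +¥347.8 trillion.
Net ΔY = k(ΔG − c·ΔT) = (+¥267.38 trillion) / 0.51 ≈ +¥524.3 trillion.

+¥524.3 trillion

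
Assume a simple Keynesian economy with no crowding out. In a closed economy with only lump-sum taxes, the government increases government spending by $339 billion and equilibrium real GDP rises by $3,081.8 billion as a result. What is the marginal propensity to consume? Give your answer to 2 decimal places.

0.89

Implied spending multiplier k = ΔY/ΔG = 3,081.8/339 ≈ 9.0909.
Since k = 1/(1 − MPC), MPC = 1 − 1/k = 1 − ΔG/ΔY = 1 − 339/3,081.8 ≈ 0.89.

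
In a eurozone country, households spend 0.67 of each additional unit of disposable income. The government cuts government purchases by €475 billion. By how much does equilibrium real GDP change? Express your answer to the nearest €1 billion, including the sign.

−€1,439 billion

Government-spending multiplier = 1/(1 − MPC) = 1/(1 − 0.67) = 1/0.33 ≈ 3.03.
ΔY = k × ΔG = (−€475 billion) / 0.33 ≈ −€1,439 billion.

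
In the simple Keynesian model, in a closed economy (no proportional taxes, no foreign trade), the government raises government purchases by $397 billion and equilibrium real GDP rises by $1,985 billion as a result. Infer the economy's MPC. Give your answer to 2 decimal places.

Implied spending multiplier k = ΔY/ΔG = 1,985/397 = 5.
Since k = 1/(1 − MPC), MPC = 1 − 1/k = 1 − ΔG/ΔY = 1 − 397/1,985 = 0.80.

0.80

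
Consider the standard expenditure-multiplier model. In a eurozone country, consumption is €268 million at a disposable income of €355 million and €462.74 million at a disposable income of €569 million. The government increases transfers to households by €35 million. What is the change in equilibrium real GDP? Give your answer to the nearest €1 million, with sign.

+€354 million

MPC = ΔC/ΔYd = (462.74 − 268)/(569 − 355) = 194.74/214 = 0.91.
The transfer change shifts disposable income by +€35 million, so first-round consumption changes by c·ΔTR = 0.91 × (+€35 million) = +€31.85 million.
Expenditure multiplier = 1/(1 − MPC) = 1/(1 − 0.91) = 1/0.09 ≈ 11.111.
The transfer multiplier is c × k ≈ 10.111, so ΔY = k × (c·ΔTR) = (+€31.85 million) / 0.09 ≈ +€354 million.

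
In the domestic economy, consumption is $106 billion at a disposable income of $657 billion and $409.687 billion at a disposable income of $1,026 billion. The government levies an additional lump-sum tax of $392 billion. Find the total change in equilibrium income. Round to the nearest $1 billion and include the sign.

MPC = ΔC/ΔYd = (409.687 − 106)/(1,026 − 657) = 303.687/369 = 0.823.
A lump-sum tax change of +$392 billion shifts disposable income by −$392 billion; first-round consumption changes by −c × ΔT = −0.823 × (+$392 billion) = −$322.616 billion.
Expenditure multiplier = 1/(1 − MPC) = 1/(1 − 0.823) = 1/0.177 ≈ 5.65.
The tax multiplier is −c × k ≈ −4.65, so ΔY = k × (−c·ΔT) = (−$322.616 billion) / 0.177 ≈ −$1,823 billion.

−$1,823 billion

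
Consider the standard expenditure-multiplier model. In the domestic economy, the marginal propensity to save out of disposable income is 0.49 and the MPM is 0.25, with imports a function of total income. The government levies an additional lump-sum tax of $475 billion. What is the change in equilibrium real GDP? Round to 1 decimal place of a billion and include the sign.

−$327.4 billion

MPC = 1 − MPS = 1 − 0.49 = 0.51.
A lump-sum tax change of +$475 billion shifts disposable income by −$475 billion; first-round consumption changes by −c × ΔT = −0.51 × (+$475 billion) = −$242.25 billion.
Expenditure multiplier = 1/(1 − c + m) = 1/(1 − 0.51 + 0.25) = 1/0.74 ≈ 1.351.
The tax multiplier is −c × k ≈ −0.689, so ΔY = k × (−c·ΔT) = (−$242.25 billion) / 0.74 ≈ −$327.4 billion.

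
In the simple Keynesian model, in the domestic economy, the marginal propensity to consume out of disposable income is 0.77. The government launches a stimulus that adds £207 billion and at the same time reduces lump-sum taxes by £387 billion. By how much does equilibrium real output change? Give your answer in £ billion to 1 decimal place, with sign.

+£2,195.6 billion

Expenditure multiplier = 1/(1 − MPC) = 1/(1 − 0.77) = 1/0.23 ≈ 4.348.
ΔG contributes k·ΔG = (+£207 billion) / 0.23 = +£900 billion.
ΔT of −£387 billion changes first-round spending by −c·ΔT = +£297.99 billion, contributing k·(−c·ΔT) = (+£297.99 billion) / 0.23 ≈ +£1,295.6 billion.
Net ΔY = k(ΔG − c·ΔT) = (+£504.99 billion) / 0.23 ≈ +£2,195.6 billion.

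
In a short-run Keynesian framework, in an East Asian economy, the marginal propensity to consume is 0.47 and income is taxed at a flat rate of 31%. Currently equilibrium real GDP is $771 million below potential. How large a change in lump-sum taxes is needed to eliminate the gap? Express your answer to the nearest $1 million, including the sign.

Spending multiplier = 1/(1 − c(1−t)) = 1/(1 − 0.47×0.69) = 1/0.6757 ≈ 1.48.
Tax multiplier = −c·k = −0.47/0.6757 ≈ −0.696. Need ΔY = +$771 million, so ΔT = ΔY/(−c·k) = −(+$771 million) × 0.6757 / 0.47 ≈ −$1,108 million.
The government should cut lump-sum taxes by $1,108 million.

−$1,108 million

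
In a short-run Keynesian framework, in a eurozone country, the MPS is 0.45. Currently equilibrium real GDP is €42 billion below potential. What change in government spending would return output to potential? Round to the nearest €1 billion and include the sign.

+€19 billion

MPC = 1 − MPS = 1 − 0.45 = 0.55.
Spending multiplier = 1/(1 − MPC) = 1/(1 − 0.55) = 1/0.45 ≈ 2.222.
Need ΔY = +€42 billion, so ΔG = ΔY/k = (+€42 billion) × 0.45 ≈ +€19 billion.
The government should increase government spending by €19 billion.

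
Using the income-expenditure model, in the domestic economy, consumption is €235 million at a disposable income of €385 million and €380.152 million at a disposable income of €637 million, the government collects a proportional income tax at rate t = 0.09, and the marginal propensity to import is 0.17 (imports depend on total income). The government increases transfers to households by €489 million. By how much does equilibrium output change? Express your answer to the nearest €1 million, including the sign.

+€436 million

MPC = ΔC/ΔYd = (380.152 − 235)/(637 − 385) = 145.152/252 = 0.576.
The transfer change shifts disposable income by +€489 million, so first-round consumption changes by c·ΔTR = 0.576 × (+€489 million) = +€281.664 million.
Expenditure multiplier = 1/(1 − c(1−t) + m) = 1/(1 − 0.576×0.91 + 0.17) = 1/0.64584 ≈ 1.548.
The transfer multiplier is c × k ≈ 0.892, so ΔY = k × (c·ΔTR) = (+€281.664 million) / 0.64584 ≈ +€436 million.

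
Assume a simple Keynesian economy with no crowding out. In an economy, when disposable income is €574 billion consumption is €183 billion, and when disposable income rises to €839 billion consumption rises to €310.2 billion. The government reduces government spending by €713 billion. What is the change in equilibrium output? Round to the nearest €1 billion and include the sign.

−€1,371 billion

MPC = ΔC/ΔYd = (310.2 − 183)/(839 − 574) = 127.2/265 = 0.48.
Expenditure multiplier = 1/(1 − MPC) = 1/(1 − 0.48) = 1/0.52 ≈ 1.923.
ΔY = k × ΔG = (−€713 billion) / 0.52 ≈ −€1,371 billion.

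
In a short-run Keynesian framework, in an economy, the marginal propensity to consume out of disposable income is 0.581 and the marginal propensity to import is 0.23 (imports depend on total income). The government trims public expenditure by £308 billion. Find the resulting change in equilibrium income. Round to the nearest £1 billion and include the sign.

−£475 billion

Government-spending multiplier = 1/(1 − c + m) = 1/(1 − 0.581 + 0.23) = 1/0.649 ≈ 1.541.
ΔY = k × ΔG = (−£308 billion) / 0.649 ≈ −£475 billion.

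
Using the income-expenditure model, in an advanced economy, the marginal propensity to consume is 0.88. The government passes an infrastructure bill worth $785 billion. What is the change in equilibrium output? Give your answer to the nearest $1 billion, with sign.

+$6,542 billion

Spending multiplier = 1/(1 − MPC) = 1/(1 − 0.88) = 1/0.12 ≈ 8.333.
ΔY = k × ΔG = (+$785 billion) / 0.12 ≈ +$6,542 billion.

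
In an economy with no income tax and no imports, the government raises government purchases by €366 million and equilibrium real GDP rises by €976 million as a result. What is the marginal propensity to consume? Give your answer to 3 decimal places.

Implied spending multiplier k = ΔY/ΔG = 976/366 ≈ 2.6667.
Since k = 1/(1 − MPC), MPC = 1 − 1/k = 1 − ΔG/ΔY = 1 − 366/976 = 0.625.

0.625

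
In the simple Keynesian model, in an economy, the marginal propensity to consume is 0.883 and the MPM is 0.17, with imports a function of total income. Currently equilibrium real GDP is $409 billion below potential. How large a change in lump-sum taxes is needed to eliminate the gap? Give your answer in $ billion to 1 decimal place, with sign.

−$132.9 billion

Spending multiplier = 1/(1 − c + m) = 1/(1 − 0.883 + 0.17) = 1/0.287 ≈ 3.484.
Tax multiplier = −c·k = −0.883/0.287 ≈ −3.077. Need ΔY = +$409 billion, so ΔT = ΔY/(−c·k) = −(+$409 billion) × 0.287 / 0.883 ≈ −$132.9 billion.
The government should cut lump-sum taxes by $132.9 billion.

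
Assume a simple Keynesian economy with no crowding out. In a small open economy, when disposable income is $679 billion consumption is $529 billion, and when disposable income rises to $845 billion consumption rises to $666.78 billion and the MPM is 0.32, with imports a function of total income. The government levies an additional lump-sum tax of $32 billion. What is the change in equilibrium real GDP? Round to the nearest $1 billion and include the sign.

MPC = ΔC/ΔYd = (666.78 − 529)/(845 − 679) = 137.78/166 = 0.83.
A lump-sum tax change of +$32 billion shifts disposable income by −$32 billion; first-round consumption changes by −c × ΔT = −0.83 × (+$32 billion) = −$26.56 billion.
Expenditure multiplier = 1/(1 − c + m) = 1/(1 − 0.83 + 0.32) = 1/0.49 ≈ 2.041.
The tax multiplier is −c × k ≈ −1.694, so ΔY = k × (−c·ΔT) = (−$26.56 billion) / 0.49 ≈ −$54 billion.

−$54 billion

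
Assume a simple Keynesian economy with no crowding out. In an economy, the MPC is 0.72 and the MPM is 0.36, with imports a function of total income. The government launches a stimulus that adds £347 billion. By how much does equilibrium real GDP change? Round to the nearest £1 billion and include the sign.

Expenditure multiplier = 1/(1 − c + m) = 1/(1 − 0.72 + 0.36) = 1/0.64 ≈ 1.563.
ΔY = k × ΔG = (+£347 billion) / 0.64 ≈ +£542 billion.

+£542 billion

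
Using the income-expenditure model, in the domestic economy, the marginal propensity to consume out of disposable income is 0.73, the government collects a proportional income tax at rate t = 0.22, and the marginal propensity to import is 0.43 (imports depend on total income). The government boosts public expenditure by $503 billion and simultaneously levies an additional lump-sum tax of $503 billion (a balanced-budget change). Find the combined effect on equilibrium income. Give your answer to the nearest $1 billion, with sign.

Expenditure multiplier = 1/(1 − c(1−t) + m) = 1/(1 − 0.73×0.78 + 0.43) = 1/0.8606 ≈ 1.162.
ΔG contributes k·ΔG = (+$503 billion) / 0.8606 ≈ +$584.5 billion.
ΔT of +$503 billion changes first-round spending by −c·ΔT = −$367.19 billion, contributing k·(−c·ΔT) = (−$367.19 billion) / 0.8606 ≈ −$426.7 billion.
Net ΔY = k(ΔG − c·ΔT) = (+$135.81 billion) / 0.8606 ≈ +$158 billion.

+$158 billion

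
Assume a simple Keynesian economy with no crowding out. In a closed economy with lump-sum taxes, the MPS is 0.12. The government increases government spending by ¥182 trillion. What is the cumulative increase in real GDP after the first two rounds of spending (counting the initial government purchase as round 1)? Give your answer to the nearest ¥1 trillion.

MPC = 1 − MPS = 1 − 0.12 = 0.88.
Round 1 adds ΔG = ¥182 trillion; each later round is MPC = 0.88 times the previous.
After 2 rounds: 182 + 160.16 = ΔG·(1 − c^2)/(1 − c) = 182 × (1 − 0.7744)/0.12 ≈ ¥342 trillion.

¥342 trillion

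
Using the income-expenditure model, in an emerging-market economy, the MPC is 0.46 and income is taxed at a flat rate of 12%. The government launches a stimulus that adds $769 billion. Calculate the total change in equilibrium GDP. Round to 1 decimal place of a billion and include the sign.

Spending multiplier = 1/(1 − c(1−t)) = 1/(1 − 0.46×0.88) = 1/0.5952 ≈ 1.68.
ΔY = k × ΔG = (+$769 billion) / 0.5952 ≈ +$1,292 billion.

+$1,292.0 billion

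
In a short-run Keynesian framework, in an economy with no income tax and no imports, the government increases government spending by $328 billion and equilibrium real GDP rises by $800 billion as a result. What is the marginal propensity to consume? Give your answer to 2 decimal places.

Implied spending multiplier k = ΔY/ΔG = 800/328 ≈ 2.439.
Since k = 1/(1 − MPC), MPC = 1 − 1/k = 1 − ΔG/ΔY = 1 − 328/800 = 0.59.

0.59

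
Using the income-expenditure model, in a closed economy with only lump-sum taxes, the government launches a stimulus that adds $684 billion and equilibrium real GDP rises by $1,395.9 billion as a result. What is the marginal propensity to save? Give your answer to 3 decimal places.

Implied spending multiplier k = ΔY/ΔG = 1,395.9/684 ≈ 2.0408.
Since k = 1/(1 − MPC), MPC = 1 − 1/k = 1 − ΔG/ΔY = 1 − 684/1,395.9 ≈ 0.510.
MPS = 1 − MPC = 0.490.

0.490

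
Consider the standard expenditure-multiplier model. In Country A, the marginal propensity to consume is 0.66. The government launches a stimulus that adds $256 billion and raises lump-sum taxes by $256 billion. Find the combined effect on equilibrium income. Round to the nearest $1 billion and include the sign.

+$256 billion

Expenditure multiplier = 1/(1 − MPC) = 1/(1 − 0.66) = 1/0.34 ≈ 2.941.
ΔG contributes k·ΔG = (+$256 billion) / 0.34 ≈ +$752.9 billion.
ΔT of +$256 billion changes first-round spending by −c·ΔT = −$168.96 billion, contributing k·(−c·ΔT) = (−$168.96 billion) / 0.34 ≈ −$496.9 billion.
With ΔG = ΔT and no other leakages, the balanced-budget multiplier is 1, so ΔY = ΔG = +$256 billion.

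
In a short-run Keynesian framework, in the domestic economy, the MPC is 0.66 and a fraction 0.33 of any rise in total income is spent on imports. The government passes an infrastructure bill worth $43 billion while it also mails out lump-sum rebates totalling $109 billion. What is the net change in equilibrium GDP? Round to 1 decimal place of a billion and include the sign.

Expenditure multiplier = 1/(1 − c + m) = 1/(1 − 0.66 + 0.33) = 1/0.67 ≈ 1.493.
ΔG contributes k·ΔG = (+$43 billion) / 0.67 ≈ +$64.2 billion.
ΔT of −$109 billion changes first-round spending by −c·ΔT = +$71.94 billion, contributing k·(−c·ΔT) = (+$71.94 billion) / 0.67 ≈ +$107.4 billion.
Net ΔY = k(ΔG − c·ΔT) = (+$114.94 billion) / 0.67 ≈ +$171.6 billion.

+$171.6 billion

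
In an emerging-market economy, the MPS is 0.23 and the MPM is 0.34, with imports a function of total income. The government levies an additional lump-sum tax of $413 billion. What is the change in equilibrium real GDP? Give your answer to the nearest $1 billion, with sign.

−$558 billion

MPC = 1 − MPS = 1 − 0.23 = 0.77.
A lump-sum tax change of +$413 billion shifts disposable income by −$413 billion; first-round consumption changes by −c × ΔT = −0.77 × (+$413 billion) = −$318.01 billion.
Expenditure multiplier = 1/(1 − c + m) = 1/(1 − 0.77 + 0.34) = 1/0.57 ≈ 1.754.
The tax multiplier is −c × k ≈ −1.351, so ΔY = k × (−c·ΔT) = (−$318.01 billion) / 0.57 ≈ −$558 billion.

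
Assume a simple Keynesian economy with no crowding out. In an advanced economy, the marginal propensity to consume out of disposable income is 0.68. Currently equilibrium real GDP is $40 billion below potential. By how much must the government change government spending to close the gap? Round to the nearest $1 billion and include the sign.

+$13 billion

Spending multiplier = 1/(1 − MPC) = 1/(1 − 0.68) = 1/0.32 = 3.125.
Need ΔY = +$40 billion, so ΔG = ΔY/k = (+$40 billion) × 0.32 ≈ +$13 billion.
The government should increase government spending by $13 billion.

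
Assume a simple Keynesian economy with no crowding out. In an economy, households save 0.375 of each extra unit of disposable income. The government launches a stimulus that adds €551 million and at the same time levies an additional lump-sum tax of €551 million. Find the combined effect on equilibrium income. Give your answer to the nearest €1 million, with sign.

MPC = 1 − MPS = 1 − 0.375 = 0.625.
Expenditure multiplier = 1/(1 − MPC) = 1/(1 − 0.625) = 1/0.375 ≈ 2.667.
ΔG contributes k·ΔG = (+€551 million) / 0.375 ≈ +€1,469.3 million.
ΔT of +€551 million changes first-round spending by −c·ΔT = −€344.375 million, contributing k·(−c·ΔT) = (−€344.375 million) / 0.375 ≈ −€918.3 million.
With ΔG = ΔT and no other leakages, the balanced-budget multiplier is 1, so ΔY = ΔG = +€551 million.

+€551 million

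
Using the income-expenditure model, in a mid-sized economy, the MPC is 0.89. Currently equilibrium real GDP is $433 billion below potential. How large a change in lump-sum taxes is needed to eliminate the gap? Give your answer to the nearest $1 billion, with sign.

Spending multiplier = 1/(1 − MPC) = 1/(1 − 0.89) = 1/0.11 ≈ 9.091.
Tax multiplier = −c·k = −0.89/0.11 ≈ −8.091. Need ΔY = +$433 billion, so ΔT = ΔY/(−c·k) = −(+$433 billion) × 0.11 / 0.89 ≈ −$54 billion.
The government should cut lump-sum taxes by $54 billion.

−$54 billion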